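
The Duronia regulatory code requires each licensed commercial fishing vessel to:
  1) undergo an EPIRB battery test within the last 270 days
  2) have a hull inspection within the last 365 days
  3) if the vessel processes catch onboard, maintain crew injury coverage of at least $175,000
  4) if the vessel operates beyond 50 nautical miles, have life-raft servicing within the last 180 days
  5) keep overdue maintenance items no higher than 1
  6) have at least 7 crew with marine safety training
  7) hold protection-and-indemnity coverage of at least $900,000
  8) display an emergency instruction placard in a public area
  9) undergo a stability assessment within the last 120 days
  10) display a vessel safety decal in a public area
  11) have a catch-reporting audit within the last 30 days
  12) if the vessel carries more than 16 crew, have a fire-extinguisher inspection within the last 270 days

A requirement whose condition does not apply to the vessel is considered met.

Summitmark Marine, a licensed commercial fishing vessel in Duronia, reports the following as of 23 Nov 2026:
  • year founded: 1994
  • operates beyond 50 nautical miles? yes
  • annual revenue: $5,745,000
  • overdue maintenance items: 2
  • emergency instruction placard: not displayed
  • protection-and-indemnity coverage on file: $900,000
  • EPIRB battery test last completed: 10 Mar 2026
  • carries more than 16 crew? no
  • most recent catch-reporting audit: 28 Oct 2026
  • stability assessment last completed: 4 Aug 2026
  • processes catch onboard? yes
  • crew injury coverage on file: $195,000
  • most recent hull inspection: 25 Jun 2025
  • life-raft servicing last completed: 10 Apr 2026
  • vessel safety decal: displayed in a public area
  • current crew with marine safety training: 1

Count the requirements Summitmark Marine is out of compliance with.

5

1. EPIRB battery test 258 days ago vs limit 270 → met
2. hull inspection 516 days ago vs limit 365 → not met
3. condition 'processes catch onboard' holds; crew injury coverage $195,000 ≥ $175,000 → met
4. condition 'operates beyond 50 nautical miles' holds; life-raft servicing 227 days ago vs limit 180 → not met
5. overdue maintenance items 2 > 1 → not met
6. crew with marine safety training 1 < 7 → not met
7. protection-and-indemnity coverage $900,000 ≥ $900,000 → met
8. emergency instruction placard absent → not met
9. stability assessment 111 days ago vs limit 120 → met
10. vessel safety decal present → met
11. catch-reporting audit 26 days ago vs limit 30 → met
12. condition 'carries more than 16 crew' does not hold → requirement n/a → met
Not met: 5 of 12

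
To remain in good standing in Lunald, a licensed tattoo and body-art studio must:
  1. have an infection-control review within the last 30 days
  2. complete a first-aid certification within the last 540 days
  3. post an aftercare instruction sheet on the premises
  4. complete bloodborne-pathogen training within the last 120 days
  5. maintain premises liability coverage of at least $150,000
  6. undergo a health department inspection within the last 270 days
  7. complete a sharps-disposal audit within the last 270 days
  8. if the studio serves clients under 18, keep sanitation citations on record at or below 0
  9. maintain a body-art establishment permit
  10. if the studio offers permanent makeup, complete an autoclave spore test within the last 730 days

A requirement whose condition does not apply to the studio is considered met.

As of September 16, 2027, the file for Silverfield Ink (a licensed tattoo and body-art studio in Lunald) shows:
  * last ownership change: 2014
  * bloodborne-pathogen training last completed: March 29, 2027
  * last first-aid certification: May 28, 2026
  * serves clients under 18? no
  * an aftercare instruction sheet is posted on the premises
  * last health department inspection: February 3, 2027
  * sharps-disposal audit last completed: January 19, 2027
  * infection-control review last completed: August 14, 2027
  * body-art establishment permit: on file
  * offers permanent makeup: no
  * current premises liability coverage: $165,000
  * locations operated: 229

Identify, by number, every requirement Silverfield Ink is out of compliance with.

1, 4

1. infection-control review 33 days ago vs limit 30 → not met
2. first-aid certification 476 days ago vs limit 540 → met
3. aftercare instruction sheet present → met
4. bloodborne-pathogen training 171 days ago vs limit 120 → not met
5. premises liability coverage $165,000 ≥ $150,000 → met
6. health department inspection 225 days ago vs limit 270 → met
7. sharps-disposal audit 240 days ago vs limit 270 → met
8. condition 'serves clients under 18' does not hold → requirement n/a → met
9. body-art establishment permit present → met
10. condition 'offers permanent makeup' does not hold → requirement n/a → met
Not met: 1, 4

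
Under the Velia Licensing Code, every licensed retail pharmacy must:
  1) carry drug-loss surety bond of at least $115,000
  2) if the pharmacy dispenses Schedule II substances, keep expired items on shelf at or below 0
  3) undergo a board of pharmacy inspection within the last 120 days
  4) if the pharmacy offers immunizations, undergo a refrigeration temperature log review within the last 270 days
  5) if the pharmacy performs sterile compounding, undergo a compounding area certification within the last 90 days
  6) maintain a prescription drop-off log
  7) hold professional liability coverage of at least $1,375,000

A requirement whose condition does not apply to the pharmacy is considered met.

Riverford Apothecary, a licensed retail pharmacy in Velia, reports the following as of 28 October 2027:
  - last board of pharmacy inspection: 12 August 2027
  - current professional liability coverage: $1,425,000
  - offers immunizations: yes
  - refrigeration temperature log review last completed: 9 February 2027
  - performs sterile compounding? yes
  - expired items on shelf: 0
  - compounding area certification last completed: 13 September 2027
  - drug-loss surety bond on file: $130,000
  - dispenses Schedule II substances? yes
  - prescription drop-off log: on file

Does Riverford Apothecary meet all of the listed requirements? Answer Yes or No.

1. drug-loss surety bond $130,000 ≥ $115,000 → met
2. condition 'dispenses Schedule II substances' holds; expired items on shelf 0 ≤ 0 → met
3. board of pharmacy inspection 77 days ago vs limit 120 → met
4. condition 'offers immunizations' holds; refrigeration temperature log review 261 days ago vs limit 270 → met
5. condition 'performs sterile compounding' holds; compounding area certification 45 days ago vs limit 90 → met
6. prescription drop-off log present → met
7. professional liability coverage $1,425,000 ≥ $1,375,000 → met
All met.

Yes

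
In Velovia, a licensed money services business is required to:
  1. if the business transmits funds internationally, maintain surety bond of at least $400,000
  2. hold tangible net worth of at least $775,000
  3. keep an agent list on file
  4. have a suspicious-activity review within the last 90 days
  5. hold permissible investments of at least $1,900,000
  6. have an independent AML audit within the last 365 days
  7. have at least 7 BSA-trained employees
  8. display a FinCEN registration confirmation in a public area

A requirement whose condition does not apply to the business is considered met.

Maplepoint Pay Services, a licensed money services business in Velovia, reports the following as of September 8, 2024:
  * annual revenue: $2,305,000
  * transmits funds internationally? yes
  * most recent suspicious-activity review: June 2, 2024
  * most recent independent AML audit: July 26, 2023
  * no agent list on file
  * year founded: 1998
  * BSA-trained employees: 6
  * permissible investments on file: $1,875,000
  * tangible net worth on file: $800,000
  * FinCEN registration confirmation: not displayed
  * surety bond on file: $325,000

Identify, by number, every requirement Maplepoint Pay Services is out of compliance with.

1, 3, 4, 5, 6, 7, 8

1. condition 'transmits funds internationally' holds; surety bond $325,000 < $400,000 → not met
2. tangible net worth $800,000 ≥ $775,000 → met
3. agent list absent → not met
4. suspicious-activity review 98 days ago vs limit 90 → not met
5. permissible investments $1,875,000 < $1,900,000 → not met
6. independent AML audit 410 days ago vs limit 365 → not met
7. BSA-trained employees 6 < 7 → not met
8. FinCEN registration confirmation absent → not met
Not met: 1, 3, 4, 5, 6, 7, 8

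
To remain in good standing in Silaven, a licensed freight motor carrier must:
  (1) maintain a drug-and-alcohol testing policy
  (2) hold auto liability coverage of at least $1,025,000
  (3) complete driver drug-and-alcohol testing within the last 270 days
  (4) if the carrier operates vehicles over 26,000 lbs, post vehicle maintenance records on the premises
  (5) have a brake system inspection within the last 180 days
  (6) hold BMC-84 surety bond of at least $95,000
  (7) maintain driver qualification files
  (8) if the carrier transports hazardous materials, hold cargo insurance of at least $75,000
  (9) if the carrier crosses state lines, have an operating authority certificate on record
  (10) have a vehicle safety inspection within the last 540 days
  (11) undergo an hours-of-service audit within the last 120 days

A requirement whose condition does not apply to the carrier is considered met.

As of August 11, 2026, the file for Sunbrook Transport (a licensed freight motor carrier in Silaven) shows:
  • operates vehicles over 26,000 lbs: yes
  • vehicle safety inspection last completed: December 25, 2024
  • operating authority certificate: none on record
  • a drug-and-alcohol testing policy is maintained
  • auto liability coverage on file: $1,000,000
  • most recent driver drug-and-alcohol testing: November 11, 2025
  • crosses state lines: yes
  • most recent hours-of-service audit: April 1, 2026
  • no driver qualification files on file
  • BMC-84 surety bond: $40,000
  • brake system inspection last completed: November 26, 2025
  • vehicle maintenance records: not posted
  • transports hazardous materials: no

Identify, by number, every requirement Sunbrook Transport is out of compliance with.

1. drug-and-alcohol testing policy present → met
2. auto liability coverage $1,000,000 < $1,025,000 → not met
3. driver drug-and-alcohol testing 273 days ago vs limit 270 → not met
4. condition 'operates vehicles over 26,000 lbs' holds; vehicle maintenance records absent → not met
5. brake system inspection 258 days ago vs limit 180 → not met
6. BMC-84 surety bond $40,000 < $95,000 → not met
7. driver qualification files absent → not met
8. condition 'transports hazardous materials' does not hold → requirement n/a → met
9. condition 'crosses state lines' holds; operating authority certificate absent → not met
10. vehicle safety inspection 594 days ago vs limit 540 → not met
11. hours-of-service audit 132 days ago vs limit 120 → not met
Not met: 2, 3, 4, 5, 6, 7, 9, 10, 11

2, 3, 4, 5, 6, 7, 9, 10, 11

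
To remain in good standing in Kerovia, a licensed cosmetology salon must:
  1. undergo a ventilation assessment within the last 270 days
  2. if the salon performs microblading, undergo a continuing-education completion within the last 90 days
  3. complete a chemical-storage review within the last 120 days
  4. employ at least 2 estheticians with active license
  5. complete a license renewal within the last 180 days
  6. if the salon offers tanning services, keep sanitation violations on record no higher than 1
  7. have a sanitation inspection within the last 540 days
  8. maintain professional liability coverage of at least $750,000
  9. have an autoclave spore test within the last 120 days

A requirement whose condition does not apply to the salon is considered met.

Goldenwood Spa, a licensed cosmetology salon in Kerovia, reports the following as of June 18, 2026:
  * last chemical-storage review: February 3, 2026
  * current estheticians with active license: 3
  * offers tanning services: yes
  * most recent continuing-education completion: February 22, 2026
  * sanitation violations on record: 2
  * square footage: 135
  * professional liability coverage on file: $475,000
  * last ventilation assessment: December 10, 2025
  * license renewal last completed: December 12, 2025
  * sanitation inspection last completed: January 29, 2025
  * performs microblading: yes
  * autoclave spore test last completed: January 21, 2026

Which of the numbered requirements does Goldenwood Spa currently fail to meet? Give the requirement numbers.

1. ventilation assessment 190 days ago vs limit 270 → met
2. condition 'performs microblading' holds; continuing-education completion 116 days ago vs limit 90 → not met
3. chemical-storage review 135 days ago vs limit 120 → not met
4. estheticians with active license 3 ≥ 2 → met
5. license renewal 188 days ago vs limit 180 → not met
6. condition 'offers tanning services' holds; sanitation violations on record 2 > 1 → not met
7. sanitation inspection 505 days ago vs limit 540 → met
8. professional liability coverage $475,000 < $750,000 → not met
9. autoclave spore test 148 days ago vs limit 120 → not met
Not met: 2, 3, 5, 6, 8, 9

2, 3, 5, 6, 8, 9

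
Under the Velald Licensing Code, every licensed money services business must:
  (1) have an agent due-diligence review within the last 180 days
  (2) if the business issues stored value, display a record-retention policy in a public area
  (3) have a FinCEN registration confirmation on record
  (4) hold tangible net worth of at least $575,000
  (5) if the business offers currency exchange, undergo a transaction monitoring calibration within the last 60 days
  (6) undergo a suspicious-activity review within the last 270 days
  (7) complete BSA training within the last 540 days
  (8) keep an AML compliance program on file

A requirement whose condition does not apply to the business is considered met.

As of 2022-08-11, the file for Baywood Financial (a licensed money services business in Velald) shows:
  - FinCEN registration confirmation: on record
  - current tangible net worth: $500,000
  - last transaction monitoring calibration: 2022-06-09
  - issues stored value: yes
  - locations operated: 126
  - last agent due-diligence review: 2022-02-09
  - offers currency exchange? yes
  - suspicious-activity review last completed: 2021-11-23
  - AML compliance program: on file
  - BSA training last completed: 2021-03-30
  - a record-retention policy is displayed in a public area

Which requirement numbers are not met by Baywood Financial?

1. agent due-diligence review 183 days ago vs limit 180 → not met
2. condition 'issues stored value' holds; record-retention policy present → met
3. FinCEN registration confirmation present → met
4. tangible net worth $500,000 < $575,000 → not met
5. condition 'offers currency exchange' holds; transaction monitoring calibration 63 days ago vs limit 60 → not met
6. suspicious-activity review 261 days ago vs limit 270 → met
7. BSA training 499 days ago vs limit 540 → met
8. AML compliance program present → met
Not met: 1, 4, 5

1, 4, 5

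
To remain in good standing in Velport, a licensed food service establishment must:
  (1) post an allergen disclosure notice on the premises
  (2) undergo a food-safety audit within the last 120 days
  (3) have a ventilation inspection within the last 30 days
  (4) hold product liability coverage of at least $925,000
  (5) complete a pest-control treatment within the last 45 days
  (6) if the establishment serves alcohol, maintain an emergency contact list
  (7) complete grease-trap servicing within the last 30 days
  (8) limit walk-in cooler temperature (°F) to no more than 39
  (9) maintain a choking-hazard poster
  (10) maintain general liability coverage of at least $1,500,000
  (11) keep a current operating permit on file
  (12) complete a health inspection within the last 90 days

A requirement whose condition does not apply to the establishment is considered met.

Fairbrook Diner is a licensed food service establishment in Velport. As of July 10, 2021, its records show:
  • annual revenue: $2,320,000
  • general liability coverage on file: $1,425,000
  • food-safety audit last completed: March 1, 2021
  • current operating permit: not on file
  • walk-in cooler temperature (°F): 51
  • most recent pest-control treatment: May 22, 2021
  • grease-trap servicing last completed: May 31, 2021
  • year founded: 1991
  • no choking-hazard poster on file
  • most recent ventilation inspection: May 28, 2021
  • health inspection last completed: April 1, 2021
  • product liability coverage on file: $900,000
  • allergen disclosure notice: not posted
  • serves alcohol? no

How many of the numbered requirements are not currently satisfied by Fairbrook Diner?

1. allergen disclosure notice absent → not met
2. food-safety audit 131 days ago vs limit 120 → not met
3. ventilation inspection 43 days ago vs limit 30 → not met
4. product liability coverage $900,000 < $925,000 → not met
5. pest-control treatment 49 days ago vs limit 45 → not met
6. condition 'serves alcohol' does not hold → requirement n/a → met
7. grease-trap servicing 40 days ago vs limit 30 → not met
8. walk-in cooler temperature (°F) 51 > 39 → not met
9. choking-hazard poster absent → not met
10. general liability coverage $1,425,000 < $1,500,000 → not met
11. current operating permit absent → not met
12. health inspection 100 days ago vs limit 90 → not met
Not met: 11 of 12

11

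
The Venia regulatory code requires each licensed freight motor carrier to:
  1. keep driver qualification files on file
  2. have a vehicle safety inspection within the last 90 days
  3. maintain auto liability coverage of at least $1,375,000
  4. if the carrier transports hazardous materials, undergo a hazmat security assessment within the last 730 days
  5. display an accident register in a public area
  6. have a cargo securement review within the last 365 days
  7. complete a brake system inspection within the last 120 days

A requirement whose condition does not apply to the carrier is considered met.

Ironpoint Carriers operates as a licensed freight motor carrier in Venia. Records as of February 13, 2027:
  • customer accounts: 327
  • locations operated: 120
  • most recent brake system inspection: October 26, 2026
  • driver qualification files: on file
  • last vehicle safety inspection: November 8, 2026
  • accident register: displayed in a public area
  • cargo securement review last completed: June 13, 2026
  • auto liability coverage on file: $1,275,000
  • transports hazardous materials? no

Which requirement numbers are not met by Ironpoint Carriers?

2, 3

1. driver qualification files present → met
2. vehicle safety inspection 97 days ago vs limit 90 → not met
3. auto liability coverage $1,275,000 < $1,375,000 → not met
4. condition 'transports hazardous materials' does not hold → requirement n/a → met
5. accident register present → met
6. cargo securement review 245 days ago vs limit 365 → met
7. brake system inspection 110 days ago vs limit 120 → met
Not met: 2, 3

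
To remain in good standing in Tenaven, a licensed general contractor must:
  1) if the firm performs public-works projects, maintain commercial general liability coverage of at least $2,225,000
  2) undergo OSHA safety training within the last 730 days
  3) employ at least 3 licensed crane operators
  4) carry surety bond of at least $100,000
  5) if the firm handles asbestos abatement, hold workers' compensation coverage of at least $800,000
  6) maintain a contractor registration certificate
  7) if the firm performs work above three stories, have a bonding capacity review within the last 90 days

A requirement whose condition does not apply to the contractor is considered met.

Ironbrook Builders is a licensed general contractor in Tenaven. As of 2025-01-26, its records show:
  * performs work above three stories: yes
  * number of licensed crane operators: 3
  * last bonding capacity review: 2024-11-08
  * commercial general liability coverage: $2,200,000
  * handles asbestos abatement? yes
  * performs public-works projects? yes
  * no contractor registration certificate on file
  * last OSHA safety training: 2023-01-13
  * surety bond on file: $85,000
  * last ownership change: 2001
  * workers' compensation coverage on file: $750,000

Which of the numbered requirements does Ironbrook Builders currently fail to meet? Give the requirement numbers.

1, 2, 4, 5, 6

1. condition 'performs public-works projects' holds; commercial general liability coverage $2,200,000 < $2,225,000 → not met
2. OSHA safety training 744 days ago vs limit 730 → not met
3. licensed crane operators 3 ≥ 3 → met
4. surety bond $85,000 < $100,000 → not met
5. condition 'handles asbestos abatement' holds; workers' compensation coverage $750,000 < $800,000 → not met
6. contractor registration certificate absent → not met
7. condition 'performs work above three stories' holds; bonding capacity review 79 days ago vs limit 90 → met
Not met: 1, 2, 4, 5, 6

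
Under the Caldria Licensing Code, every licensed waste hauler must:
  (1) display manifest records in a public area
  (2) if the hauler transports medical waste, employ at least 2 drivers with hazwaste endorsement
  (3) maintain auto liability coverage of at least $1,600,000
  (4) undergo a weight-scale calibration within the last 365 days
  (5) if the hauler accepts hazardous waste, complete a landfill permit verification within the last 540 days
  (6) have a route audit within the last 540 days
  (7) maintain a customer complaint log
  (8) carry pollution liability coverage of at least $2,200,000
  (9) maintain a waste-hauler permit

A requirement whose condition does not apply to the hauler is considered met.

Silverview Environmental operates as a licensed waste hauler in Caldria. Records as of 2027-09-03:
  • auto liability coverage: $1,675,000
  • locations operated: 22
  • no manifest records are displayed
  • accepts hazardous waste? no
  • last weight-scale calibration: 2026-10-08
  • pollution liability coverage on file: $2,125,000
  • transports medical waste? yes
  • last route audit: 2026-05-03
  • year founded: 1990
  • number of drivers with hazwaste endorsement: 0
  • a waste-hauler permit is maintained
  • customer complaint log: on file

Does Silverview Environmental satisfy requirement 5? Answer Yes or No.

Yes

5. condition 'accepts hazardous waste' does not hold → requirement n/a → met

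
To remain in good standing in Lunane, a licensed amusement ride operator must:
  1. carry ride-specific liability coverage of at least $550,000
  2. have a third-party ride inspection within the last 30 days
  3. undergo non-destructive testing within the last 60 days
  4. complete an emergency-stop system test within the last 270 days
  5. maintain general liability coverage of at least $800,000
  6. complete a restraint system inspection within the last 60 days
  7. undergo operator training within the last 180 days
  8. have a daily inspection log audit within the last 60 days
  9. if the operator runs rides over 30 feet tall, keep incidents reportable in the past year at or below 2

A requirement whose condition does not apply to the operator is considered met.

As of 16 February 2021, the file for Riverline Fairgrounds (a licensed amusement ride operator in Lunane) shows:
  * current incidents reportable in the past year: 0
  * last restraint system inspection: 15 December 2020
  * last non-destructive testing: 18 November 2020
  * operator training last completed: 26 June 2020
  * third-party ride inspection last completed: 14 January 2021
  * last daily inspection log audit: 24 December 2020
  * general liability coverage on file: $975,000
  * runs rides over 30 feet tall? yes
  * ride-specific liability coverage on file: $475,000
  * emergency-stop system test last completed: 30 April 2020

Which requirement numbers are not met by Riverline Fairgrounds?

1, 2, 3, 4, 6, 7

1. ride-specific liability coverage $475,000 < $550,000 → not met
2. third-party ride inspection 33 days ago vs limit 30 → not met
3. non-destructive testing 90 days ago vs limit 60 → not met
4. emergency-stop system test 292 days ago vs limit 270 → not met
5. general liability coverage $975,000 ≥ $800,000 → met
6. restraint system inspection 63 days ago vs limit 60 → not met
7. operator training 235 days ago vs limit 180 → not met
8. daily inspection log audit 54 days ago vs limit 60 → met
9. condition 'runs rides over 30 feet tall' holds; incidents reportable in the past year 0 ≤ 2 → met
Not met: 1, 2, 3, 4, 6, 7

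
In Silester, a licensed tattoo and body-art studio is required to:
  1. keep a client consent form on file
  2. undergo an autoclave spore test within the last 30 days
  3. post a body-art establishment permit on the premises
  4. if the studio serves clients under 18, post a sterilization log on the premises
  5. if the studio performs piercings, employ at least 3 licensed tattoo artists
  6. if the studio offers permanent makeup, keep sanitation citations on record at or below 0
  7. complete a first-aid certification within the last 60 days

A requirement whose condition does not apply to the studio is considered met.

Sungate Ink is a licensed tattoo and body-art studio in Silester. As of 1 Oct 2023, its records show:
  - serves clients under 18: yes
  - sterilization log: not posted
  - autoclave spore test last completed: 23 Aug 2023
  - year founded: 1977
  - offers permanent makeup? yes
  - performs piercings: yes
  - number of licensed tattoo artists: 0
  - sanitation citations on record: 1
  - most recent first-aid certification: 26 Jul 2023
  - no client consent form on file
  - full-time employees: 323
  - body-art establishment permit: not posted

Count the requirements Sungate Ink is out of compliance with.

7

1. client consent form absent → not met
2. autoclave spore test 39 days ago vs limit 30 → not met
3. body-art establishment permit absent → not met
4. condition 'serves clients under 18' holds; sterilization log absent → not met
5. condition 'performs piercings' holds; licensed tattoo artists 0 < 3 → not met
6. condition 'offers permanent makeup' holds; sanitation citations on record 1 > 0 → not met
7. first-aid certification 67 days ago vs limit 60 → not met
Not met: 7 of 7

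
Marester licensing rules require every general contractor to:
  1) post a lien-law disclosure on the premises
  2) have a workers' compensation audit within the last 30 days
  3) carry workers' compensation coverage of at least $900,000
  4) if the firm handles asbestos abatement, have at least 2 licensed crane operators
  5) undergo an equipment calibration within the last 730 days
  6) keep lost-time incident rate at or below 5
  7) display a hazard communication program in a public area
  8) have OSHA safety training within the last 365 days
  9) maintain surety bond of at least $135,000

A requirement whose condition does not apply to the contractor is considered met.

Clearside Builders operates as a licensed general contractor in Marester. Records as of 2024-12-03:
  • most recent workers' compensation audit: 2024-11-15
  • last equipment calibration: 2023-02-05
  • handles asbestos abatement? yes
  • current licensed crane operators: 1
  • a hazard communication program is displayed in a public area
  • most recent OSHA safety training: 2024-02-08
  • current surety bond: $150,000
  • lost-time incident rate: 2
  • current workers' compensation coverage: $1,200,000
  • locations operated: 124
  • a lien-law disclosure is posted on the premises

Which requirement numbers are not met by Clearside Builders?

4

1. lien-law disclosure present → met
2. workers' compensation audit 18 days ago vs limit 30 → met
3. workers' compensation coverage $1,200,000 ≥ $900,000 → met
4. condition 'handles asbestos abatement' holds; licensed crane operators 1 < 2 → not met
5. equipment calibration 667 days ago vs limit 730 → met
6. lost-time incident rate 2 ≤ 5 → met
7. hazard communication program present → met
8. OSHA safety training 299 days ago vs limit 365 → met
9. surety bond $150,000 ≥ $135,000 → met
Not met: 4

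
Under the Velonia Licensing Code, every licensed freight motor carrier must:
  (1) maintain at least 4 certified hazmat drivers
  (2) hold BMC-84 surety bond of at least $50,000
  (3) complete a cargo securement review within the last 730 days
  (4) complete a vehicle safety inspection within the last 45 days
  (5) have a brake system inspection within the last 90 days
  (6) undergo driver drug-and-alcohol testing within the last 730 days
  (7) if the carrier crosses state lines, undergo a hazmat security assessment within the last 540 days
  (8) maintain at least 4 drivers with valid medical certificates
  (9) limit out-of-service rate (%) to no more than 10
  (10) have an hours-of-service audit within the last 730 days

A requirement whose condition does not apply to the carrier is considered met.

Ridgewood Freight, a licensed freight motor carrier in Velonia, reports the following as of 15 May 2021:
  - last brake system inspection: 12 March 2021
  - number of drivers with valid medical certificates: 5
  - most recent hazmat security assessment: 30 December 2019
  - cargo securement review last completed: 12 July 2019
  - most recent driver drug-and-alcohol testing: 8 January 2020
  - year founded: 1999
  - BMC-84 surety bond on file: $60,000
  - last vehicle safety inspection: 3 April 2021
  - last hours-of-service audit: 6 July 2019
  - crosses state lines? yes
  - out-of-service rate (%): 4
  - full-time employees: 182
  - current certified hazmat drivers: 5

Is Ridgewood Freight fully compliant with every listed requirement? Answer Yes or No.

1. certified hazmat drivers 5 ≥ 4 → met
2. BMC-84 surety bond $60,000 ≥ $50,000 → met
3. cargo securement review 673 days ago vs limit 730 → met
4. vehicle safety inspection 42 days ago vs limit 45 → met
5. brake system inspection 64 days ago vs limit 90 → met
6. driver drug-and-alcohol testing 493 days ago vs limit 730 → met
7. condition 'crosses state lines' holds; hazmat security assessment 502 days ago vs limit 540 → met
8. drivers with valid medical certificates 5 ≥ 4 → met
9. out-of-service rate (%) 4 ≤ 10 → met
10. hours-of-service audit 679 days ago vs limit 730 → met
All met.

Yes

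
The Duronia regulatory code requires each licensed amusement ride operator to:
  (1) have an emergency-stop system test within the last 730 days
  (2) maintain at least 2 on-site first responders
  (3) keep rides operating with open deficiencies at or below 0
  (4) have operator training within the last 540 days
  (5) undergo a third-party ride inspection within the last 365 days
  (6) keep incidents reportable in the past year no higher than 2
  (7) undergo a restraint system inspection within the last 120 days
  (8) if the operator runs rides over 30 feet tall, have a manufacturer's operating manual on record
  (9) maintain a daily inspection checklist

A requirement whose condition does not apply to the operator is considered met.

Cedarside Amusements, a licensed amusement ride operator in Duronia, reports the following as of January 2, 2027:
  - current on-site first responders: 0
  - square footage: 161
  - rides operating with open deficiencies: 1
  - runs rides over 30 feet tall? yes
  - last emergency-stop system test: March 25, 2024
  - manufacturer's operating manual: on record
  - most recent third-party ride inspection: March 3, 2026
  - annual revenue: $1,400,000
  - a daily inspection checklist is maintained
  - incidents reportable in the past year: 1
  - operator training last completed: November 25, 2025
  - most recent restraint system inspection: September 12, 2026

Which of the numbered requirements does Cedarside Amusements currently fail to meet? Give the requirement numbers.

1, 2, 3

1. emergency-stop system test 1013 days ago vs limit 730 → not met
2. on-site first responders 0 < 2 → not met
3. rides operating with open deficiencies 1 > 0 → not met
4. operator training 403 days ago vs limit 540 → met
5. third-party ride inspection 305 days ago vs limit 365 → met
6. incidents reportable in the past year 1 ≤ 2 → met
7. restraint system inspection 112 days ago vs limit 120 → met
8. condition 'runs rides over 30 feet tall' holds; manufacturer's operating manual present → met
9. daily inspection checklist present → met
Not met: 1, 2, 3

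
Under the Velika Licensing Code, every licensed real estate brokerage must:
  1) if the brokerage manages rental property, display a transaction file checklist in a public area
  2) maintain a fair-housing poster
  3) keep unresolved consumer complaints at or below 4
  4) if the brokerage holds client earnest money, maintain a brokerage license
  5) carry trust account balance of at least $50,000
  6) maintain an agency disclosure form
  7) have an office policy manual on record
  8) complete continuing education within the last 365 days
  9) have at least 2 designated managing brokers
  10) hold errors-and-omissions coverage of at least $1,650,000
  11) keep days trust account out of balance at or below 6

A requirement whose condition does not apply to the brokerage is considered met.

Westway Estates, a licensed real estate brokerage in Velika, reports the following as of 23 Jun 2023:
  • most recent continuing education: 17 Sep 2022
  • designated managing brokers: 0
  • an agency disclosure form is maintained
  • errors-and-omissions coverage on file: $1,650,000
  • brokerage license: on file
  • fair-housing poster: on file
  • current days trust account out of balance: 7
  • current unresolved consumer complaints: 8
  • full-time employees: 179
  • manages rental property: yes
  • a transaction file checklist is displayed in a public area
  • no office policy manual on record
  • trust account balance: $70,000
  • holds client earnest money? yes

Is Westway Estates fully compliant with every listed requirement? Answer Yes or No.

No

1. condition 'manages rental property' holds; transaction file checklist present → met
2. fair-housing poster present → met
3. unresolved consumer complaints 8 > 4 → not met
4. condition 'holds client earnest money' holds; brokerage license present → met
5. trust account balance $70,000 ≥ $50,000 → met
6. agency disclosure form present → met
7. office policy manual absent → not met
8. continuing education 279 days ago vs limit 365 → met
9. designated managing brokers 0 < 2 → not met
10. errors-and-omissions coverage $1,650,000 ≥ $1,650,000 → met
11. days trust account out of balance 7 > 6 → not met
Not met: 3, 7, 9, 11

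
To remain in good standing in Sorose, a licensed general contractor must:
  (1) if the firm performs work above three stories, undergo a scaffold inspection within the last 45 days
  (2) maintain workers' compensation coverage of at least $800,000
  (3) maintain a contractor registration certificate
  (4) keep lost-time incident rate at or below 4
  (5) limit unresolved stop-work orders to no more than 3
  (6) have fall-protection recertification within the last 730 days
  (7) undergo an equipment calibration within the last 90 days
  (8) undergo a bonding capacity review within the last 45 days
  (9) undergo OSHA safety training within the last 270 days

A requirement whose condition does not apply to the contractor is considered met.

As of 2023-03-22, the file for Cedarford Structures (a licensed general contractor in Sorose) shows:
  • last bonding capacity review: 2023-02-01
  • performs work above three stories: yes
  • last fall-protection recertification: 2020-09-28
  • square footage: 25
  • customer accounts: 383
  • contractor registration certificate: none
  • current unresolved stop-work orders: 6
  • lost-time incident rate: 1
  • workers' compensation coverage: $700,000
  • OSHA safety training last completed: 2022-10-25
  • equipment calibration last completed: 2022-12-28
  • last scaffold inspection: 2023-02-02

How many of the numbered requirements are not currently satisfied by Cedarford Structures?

6

1. condition 'performs work above three stories' holds; scaffold inspection 48 days ago vs limit 45 → not met
2. workers' compensation coverage $700,000 < $800,000 → not met
3. contractor registration certificate absent → not met
4. lost-time incident rate 1 ≤ 4 → met
5. unresolved stop-work orders 6 > 3 → not met
6. fall-protection recertification 905 days ago vs limit 730 → not met
7. equipment calibration 84 days ago vs limit 90 → met
8. bonding capacity review 49 days ago vs limit 45 → not met
9. OSHA safety training 148 days ago vs limit 270 → met
Not met: 6 of 9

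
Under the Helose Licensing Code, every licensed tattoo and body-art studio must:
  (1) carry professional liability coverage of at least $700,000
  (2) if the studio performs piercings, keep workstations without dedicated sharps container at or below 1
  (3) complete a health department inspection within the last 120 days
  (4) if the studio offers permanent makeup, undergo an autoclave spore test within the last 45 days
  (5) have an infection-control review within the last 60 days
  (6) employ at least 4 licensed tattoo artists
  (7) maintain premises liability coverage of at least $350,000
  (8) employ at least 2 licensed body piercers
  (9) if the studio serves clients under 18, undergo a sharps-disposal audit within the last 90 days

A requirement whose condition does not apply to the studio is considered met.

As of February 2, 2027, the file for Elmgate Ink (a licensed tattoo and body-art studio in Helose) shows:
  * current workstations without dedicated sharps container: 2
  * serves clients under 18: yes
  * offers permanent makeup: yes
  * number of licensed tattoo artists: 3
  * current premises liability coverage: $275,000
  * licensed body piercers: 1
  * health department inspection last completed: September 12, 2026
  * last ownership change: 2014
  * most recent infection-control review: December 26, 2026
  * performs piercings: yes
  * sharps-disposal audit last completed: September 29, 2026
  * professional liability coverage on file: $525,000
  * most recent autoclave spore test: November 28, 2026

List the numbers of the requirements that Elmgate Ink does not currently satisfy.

1. professional liability coverage $525,000 < $700,000 → not met
2. condition 'performs piercings' holds; workstations without dedicated sharps container 2 > 1 → not met
3. health department inspection 143 days ago vs limit 120 → not met
4. condition 'offers permanent makeup' holds; autoclave spore test 66 days ago vs limit 45 → not met
5. infection-control review 38 days ago vs limit 60 → met
6. licensed tattoo artists 3 < 4 → not met
7. premises liability coverage $275,000 < $350,000 → not met
8. licensed body piercers 1 < 2 → not met
9. condition 'serves clients under 18' holds; sharps-disposal audit 126 days ago vs limit 90 → not met
Not met: 1, 2, 3, 4, 6, 7, 8, 9

1, 2, 3, 4, 6, 7, 8, 9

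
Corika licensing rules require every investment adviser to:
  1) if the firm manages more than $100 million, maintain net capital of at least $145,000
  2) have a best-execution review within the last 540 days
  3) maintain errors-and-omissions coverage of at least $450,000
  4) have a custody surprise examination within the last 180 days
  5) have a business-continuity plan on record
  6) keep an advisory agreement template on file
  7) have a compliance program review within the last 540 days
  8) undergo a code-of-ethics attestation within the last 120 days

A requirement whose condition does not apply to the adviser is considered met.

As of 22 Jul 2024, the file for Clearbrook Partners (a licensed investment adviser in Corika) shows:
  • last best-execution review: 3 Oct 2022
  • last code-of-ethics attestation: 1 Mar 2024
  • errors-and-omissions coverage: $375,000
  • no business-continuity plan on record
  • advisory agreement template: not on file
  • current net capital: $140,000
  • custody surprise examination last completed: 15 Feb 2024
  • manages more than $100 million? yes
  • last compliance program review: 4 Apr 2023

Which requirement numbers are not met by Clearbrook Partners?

1. condition 'manages more than $100 million' holds; net capital $140,000 < $145,000 → not met
2. best-execution review 658 days ago vs limit 540 → not met
3. errors-and-omissions coverage $375,000 < $450,000 → not met
4. custody surprise examination 158 days ago vs limit 180 → met
5. business-continuity plan absent → not met
6. advisory agreement template absent → not met
7. compliance program review 475 days ago vs limit 540 → met
8. code-of-ethics attestation 143 days ago vs limit 120 → not met
Not met: 1, 2, 3, 5, 6, 8

1, 2, 3, 5, 6, 8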